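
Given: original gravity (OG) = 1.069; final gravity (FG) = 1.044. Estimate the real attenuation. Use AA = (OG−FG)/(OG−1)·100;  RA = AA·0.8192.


AA = (1.069 − 1.044)/(1.069 − 1)·100 = 36.2319
RA = 36.2319·0.8192

29.6812 %


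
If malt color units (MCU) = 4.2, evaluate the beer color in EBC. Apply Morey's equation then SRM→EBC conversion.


SRM = 1.4922·MCU^0.6859;  EBC = SRM·1.97
SRM = 1.4922·4.2^0.6859 = 3.9931
EBC = 3.9931·1.97

7.8665 EBC


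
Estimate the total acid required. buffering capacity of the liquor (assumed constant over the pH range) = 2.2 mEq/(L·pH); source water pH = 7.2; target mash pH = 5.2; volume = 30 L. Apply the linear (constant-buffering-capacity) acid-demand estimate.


acid = buffering capacity · (pH_source − pH_target) · V
acid = 2.2 · (7.2 − 5.2) · 30

132.0000 mEq


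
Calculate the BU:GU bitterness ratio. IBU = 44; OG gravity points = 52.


BU:GU = IBU / OG_points
BU:GU = 44 / 52

0.8462


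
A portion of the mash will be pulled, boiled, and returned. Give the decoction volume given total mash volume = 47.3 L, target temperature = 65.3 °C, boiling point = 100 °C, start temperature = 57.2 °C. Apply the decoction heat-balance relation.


V_dec = V_total·(T_target − T_start)/(T_boil − T_start)
V_dec = 47.3·(65.3 − 57.2)/(100 − 57.2)

8.9516 L


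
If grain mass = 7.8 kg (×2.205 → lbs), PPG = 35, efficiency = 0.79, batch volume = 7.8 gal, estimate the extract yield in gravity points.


points = lbs × PPG × eff / vol
lbs = 7.8 × 2.205 = 17.1990
points = 17.1990 × 35 × 0.79 / 7.8

60.9683 points


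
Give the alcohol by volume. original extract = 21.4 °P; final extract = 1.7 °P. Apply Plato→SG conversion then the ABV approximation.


SG = 259/(259 − P);  ABV = (OG − FG)·131.25
OG = 259/(259 − 21.4) = 1.0901
FG = 259/(259 − 1.7) = 1.0066
ABV = (1.0901 − 1.0066)·131.25

10.9542 % ABV


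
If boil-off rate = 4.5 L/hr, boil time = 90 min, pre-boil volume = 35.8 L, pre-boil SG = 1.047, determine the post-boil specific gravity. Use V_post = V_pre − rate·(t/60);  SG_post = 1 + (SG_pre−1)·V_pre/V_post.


V_post = 35.8 − 4.5·(90/60) = 29.0500
SG_post = 1 + (1.047 − 1)·35.8/29.0500

1.0579


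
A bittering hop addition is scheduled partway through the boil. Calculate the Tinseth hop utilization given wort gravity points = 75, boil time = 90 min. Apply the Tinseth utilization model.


U = 1.65·0.000125^(GP/1000) · (1 − e^(−0.04·t))/4.15
bigness = 1.65·0.000125^(75/1000) = 0.8409
boil_factor = (1 − e^(−0.04·90))/4.15 = 0.2344
U = 0.8409 · 0.2344

0.1971


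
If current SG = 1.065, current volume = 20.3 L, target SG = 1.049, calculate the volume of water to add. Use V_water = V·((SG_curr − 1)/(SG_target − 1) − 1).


V_water = 20.3·((1.065 − 1)/(1.049 − 1) − 1)

6.6286 L


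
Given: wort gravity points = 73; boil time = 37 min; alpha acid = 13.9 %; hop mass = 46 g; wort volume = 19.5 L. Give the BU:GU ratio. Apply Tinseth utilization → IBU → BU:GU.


U = 1.65·0.000125^(GP/1000)·(1−e^(−0.04t))/4.15;  IBU = (α/100)·m·U·1000/V;  BU:GU = IBU/GP
U = 1.65·0.000125^(73/1000)·(1−e^(−0.04·37))/4.15 = 0.1593
IBU = (13.9/100)·46·0.1593·1000/19.5 = 52.2480
BU:GU = 52.2480/73

0.7157


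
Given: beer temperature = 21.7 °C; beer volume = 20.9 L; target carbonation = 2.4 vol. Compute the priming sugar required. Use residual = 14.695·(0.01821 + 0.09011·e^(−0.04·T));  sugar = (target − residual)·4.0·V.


residual = 14.695·(0.01821 + 0.09011·e^(−0.04·21.7)) = 0.8235
sugar = (2.4 − 0.8235)·4.0·20.9

131.7981 g


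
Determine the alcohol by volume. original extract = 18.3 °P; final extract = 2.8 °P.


SG = 259/(259 − P);  ABV = (OG − FG)·131.25
OG = 259/(259 − 18.3) = 1.0760
FG = 259/(259 − 2.8) = 1.0109
ABV = (1.0760 − 1.0109)·131.25

8.5443 % ABV


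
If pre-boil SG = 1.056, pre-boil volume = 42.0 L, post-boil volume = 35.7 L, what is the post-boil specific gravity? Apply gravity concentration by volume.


SG_post = 1 + (SG_pre − 1)·V_pre/V_post
pts_pre = (1.056 − 1)·1000 = 56.0000
pts_post = 56.0000·42.0/35.7 = 65.8824
SG_post = 1 + 65.8824/1000

1.0659


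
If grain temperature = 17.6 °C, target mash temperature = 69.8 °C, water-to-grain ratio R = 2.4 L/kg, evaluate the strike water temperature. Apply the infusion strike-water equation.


T_strike = (0.41/R)·(T_mash − T_grain) + T_mash
T_strike = (0.41/2.4)·(69.8 − 17.6) + 69.8

78.7175 °C


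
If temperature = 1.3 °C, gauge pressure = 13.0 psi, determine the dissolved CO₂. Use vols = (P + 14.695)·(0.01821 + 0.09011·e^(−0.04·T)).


vols = (13.0 + 14.695)·(0.01821 + 0.09011·e^(−0.04·1.3))

2.8735 volumes


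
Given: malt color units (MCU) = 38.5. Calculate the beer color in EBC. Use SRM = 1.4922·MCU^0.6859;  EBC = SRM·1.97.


SRM = 1.4922·38.5^0.6859 = 18.2513
EBC = 18.2513·1.97

35.9551 EBC


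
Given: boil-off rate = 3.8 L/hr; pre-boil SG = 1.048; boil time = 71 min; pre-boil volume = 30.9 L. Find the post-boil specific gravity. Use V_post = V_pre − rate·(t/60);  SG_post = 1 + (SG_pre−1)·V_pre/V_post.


V_post = 30.9 − 3.8·(71/60) = 26.4033
SG_post = 1 + (1.048 − 1)·30.9/26.4033

1.0562


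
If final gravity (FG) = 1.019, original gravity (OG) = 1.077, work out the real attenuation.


AA = (OG−FG)/(OG−1)·100;  RA = AA·0.8192
AA = (1.077 − 1.019)/(1.077 − 1)·100 = 75.3247
RA = 75.3247·0.8192

61.7060 %


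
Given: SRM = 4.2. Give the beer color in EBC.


EBC = SRM · 1.97
EBC = 4.2 · 1.97

8.2740 EBC


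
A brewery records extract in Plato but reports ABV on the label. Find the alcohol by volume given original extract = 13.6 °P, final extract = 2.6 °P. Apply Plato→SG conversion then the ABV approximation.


SG = 259/(259 − P);  ABV = (OG − FG)·131.25
OG = 259/(259 − 13.6) = 1.0554
FG = 259/(259 − 2.6) = 1.0101
ABV = (1.0554 − 1.0101)·131.25

5.9429 % ABV


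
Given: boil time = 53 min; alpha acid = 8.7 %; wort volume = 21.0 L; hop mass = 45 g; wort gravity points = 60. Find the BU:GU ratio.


U = 1.65·0.000125^(GP/1000)·(1−e^(−0.04t))/4.15;  IBU = (α/100)·m·U·1000/V;  BU:GU = IBU/GP
U = 1.65·0.000125^(60/1000)·(1−e^(−0.04·53))/4.15 = 0.2040
IBU = (8.7/100)·45·0.2040·1000/21.0 = 38.0391
BU:GU = 38.0391/60

0.6340


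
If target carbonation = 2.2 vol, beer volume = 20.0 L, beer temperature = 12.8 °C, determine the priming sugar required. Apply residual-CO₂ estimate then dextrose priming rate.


residual = 14.695·(0.01821 + 0.09011·e^(−0.04·T));  sugar = (target − residual)·4.0·V
residual = 14.695·(0.01821 + 0.09011·e^(−0.04·12.8)) = 1.0612
sugar = (2.2 − 1.0612)·4.0·20.0

91.1069 g


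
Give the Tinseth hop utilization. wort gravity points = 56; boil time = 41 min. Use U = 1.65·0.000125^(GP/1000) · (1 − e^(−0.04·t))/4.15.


bigness = 1.65·0.000125^(56/1000) = 0.9975
boil_factor = (1 − e^(−0.04·41))/4.15 = 0.1942
U = 0.9975 · 0.1942

0.1937


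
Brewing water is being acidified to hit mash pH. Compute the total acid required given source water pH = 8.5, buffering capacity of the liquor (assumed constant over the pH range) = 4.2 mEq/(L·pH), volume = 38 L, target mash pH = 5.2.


acid = buffering capacity · (pH_source − pH_target) · V
acid = 4.2 · (8.5 − 5.2) · 38

526.6800 mEq


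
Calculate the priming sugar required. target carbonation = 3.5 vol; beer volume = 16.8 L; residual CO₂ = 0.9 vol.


sugar = (target − residual)·4.0·V
sugar = (3.5 − 0.9)·4.0·16.8

174.7200 g


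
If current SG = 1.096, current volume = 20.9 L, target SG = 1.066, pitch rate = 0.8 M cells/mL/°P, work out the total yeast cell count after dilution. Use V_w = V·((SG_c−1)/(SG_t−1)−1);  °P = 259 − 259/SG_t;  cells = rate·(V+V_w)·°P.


V_w = 20.9·((1.096−1)/(1.066−1)−1) = 9.5000
V_final = 20.9 + 9.5000 = 30.4000
°P = 259 − 259/1.066 = 16.0356
cells = 0.8·30.4000·16.0356

389.9869 billion cells


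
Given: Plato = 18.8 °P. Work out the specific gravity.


SG = 259/(259 − P)
SG = 259/(259 − 18.8)

1.0783


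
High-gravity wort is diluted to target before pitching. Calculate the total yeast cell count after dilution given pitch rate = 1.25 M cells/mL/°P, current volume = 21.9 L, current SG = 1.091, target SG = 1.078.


V_w = V·((SG_c−1)/(SG_t−1)−1);  °P = 259 − 259/SG_t;  cells = rate·(V+V_w)·°P
V_w = 21.9·((1.091−1)/(1.078−1)−1) = 3.6500
V_final = 21.9 + 3.6500 = 25.5500
°P = 259 − 259/1.078 = 18.7403
cells = 1.25·25.5500·18.7403

598.5170 billion cells


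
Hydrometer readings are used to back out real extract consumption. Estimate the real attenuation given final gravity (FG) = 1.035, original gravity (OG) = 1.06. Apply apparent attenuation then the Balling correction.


AA = (OG−FG)/(OG−1)·100;  RA = AA·0.8192
AA = (1.06 − 1.035)/(1.06 − 1)·100 = 41.6667
RA = 41.6667·0.8192

34.1333 %


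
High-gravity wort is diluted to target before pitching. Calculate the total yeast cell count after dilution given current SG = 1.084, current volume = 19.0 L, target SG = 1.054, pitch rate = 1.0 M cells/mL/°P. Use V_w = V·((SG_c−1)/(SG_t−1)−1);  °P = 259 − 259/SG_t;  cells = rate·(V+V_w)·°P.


V_w = 19.0·((1.084−1)/(1.054−1)−1) = 10.5556
V_final = 19.0 + 10.5556 = 29.5556
°P = 259 − 259/1.054 = 13.2694
cells = 1.0·29.5556·13.2694

392.1860 billion cells


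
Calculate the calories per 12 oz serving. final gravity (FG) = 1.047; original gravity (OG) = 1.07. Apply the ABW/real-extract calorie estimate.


ABW = (OG−FG)·131.25·0.79/FG;  °P = 259 − 259/SG (for OG→OE and FG→AE);  RE = 0.1808·OE + 0.8192·AE;  Cal = (6.9·ABW + 4·(RE−0.1))·FG·3.55
ABW = (1.07 − 1.047)·131.25·0.79/1.047 = 2.2778
OE = 259 − 259/1.07 = 16.9439 °P
AE = 259 − 259/1.047 = 11.6266 °P
RE = 0.1808·16.9439 + 0.8192·11.6266 = 12.5879 °P
Cal = (6.9·2.2778 + 4·(12.5879−0.1))·1.047·3.55

244.0791 kcal


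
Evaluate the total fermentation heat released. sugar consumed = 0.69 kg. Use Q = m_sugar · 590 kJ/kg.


Q = 0.69 · 590

407.1000 kJ


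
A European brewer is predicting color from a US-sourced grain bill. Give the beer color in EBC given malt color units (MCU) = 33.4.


SRM = 1.4922·MCU^0.6859;  EBC = SRM·1.97
SRM = 1.4922·33.4^0.6859 = 16.5564
EBC = 16.5564·1.97

32.6160 EBC


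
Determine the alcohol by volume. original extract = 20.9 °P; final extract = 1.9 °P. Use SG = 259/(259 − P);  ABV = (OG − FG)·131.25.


OG = 259/(259 − 20.9) = 1.0878
FG = 259/(259 − 1.9) = 1.0074
ABV = (1.0878 − 1.0074)·131.25

10.5509 % ABV


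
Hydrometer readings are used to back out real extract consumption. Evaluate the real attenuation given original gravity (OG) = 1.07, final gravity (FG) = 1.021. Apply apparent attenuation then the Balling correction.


AA = (OG−FG)/(OG−1)·100;  RA = AA·0.8192
AA = (1.07 − 1.021)/(1.07 − 1)·100 = 70.0000
RA = 70.0000·0.8192

57.3440 %


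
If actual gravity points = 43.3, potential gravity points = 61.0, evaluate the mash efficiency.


efficiency = actual / potential × 100
efficiency = 43.3 / 61.0 × 100

70.9836 %


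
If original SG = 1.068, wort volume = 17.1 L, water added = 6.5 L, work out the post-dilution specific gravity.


SG_new = 1 + (SG_old − 1)·V_old/(V_old + V_water)
pts = (1.068 − 1)·1000·17.1/(17.1 + 6.5) = 49.2712
SG_new = 1 + 49.2712/1000

1.0493


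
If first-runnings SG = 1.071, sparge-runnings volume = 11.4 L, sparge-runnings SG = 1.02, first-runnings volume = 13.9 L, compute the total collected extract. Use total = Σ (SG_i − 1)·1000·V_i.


first = (1.071 − 1)·1000·13.9 = 986.9000
sparge = (1.02 − 1)·1000·11.4 = 228.0000
total = 986.9000 + 228.0000

1214.9000 gravity·L


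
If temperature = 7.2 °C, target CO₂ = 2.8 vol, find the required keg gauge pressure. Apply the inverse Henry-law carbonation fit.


psi = vols/(0.01821 + 0.09011·e^(−0.04·T)) − 14.695
psi = 2.8/(0.01821 + 0.09011·e^(−0.04·7.2)) − 14.695

17.9501 psi


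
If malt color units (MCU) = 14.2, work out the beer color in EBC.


SRM = 1.4922·MCU^0.6859;  EBC = SRM·1.97
SRM = 1.4922·14.2^0.6859 = 9.2083
EBC = 9.2083·1.97

18.1404 EBC


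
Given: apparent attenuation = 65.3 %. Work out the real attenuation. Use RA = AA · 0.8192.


RA = 65.3 · 0.8192

53.4938 %


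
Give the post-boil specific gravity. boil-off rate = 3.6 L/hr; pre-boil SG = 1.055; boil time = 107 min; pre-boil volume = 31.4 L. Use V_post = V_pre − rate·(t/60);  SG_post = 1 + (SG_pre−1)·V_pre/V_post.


V_post = 31.4 − 3.6·(107/60) = 24.9800
SG_post = 1 + (1.055 − 1)·31.4/24.9800

1.0691


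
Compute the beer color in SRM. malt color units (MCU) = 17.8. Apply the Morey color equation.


SRM = 1.4922 · MCU^0.6859
SRM = 1.4922 · 17.8^0.6859

10.7520 SRM


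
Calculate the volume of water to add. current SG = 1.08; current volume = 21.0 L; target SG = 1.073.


V_water = V·((SG_curr − 1)/(SG_target − 1) − 1)
V_water = 21.0·((1.08 − 1)/(1.073 − 1) − 1)

2.0137 L


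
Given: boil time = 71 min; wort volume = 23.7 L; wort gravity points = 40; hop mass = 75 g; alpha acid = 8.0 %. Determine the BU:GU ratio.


U = 1.65·0.000125^(GP/1000)·(1−e^(−0.04t))/4.15;  IBU = (α/100)·m·U·1000/V;  BU:GU = IBU/GP
U = 1.65·0.000125^(40/1000)·(1−e^(−0.04·71))/4.15 = 0.2613
IBU = (8.0/100)·75·0.2613·1000/23.7 = 66.1561
BU:GU = 66.1561/40

1.6539


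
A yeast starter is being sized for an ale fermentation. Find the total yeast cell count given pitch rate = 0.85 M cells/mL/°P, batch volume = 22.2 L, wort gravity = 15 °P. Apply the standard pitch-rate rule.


cells (billions) = rate · V_L · °P
cells = 0.85 · 22.2 · 15

283.0500 billion cells


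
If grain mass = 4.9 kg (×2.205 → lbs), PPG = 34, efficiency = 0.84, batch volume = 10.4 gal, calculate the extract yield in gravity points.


points = lbs × PPG × eff / vol
lbs = 4.9 × 2.205 = 10.8045
points = 10.8045 × 34 × 0.84 / 10.4

29.6708 points


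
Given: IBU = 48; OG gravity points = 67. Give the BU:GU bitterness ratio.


BU:GU = IBU / OG_points
BU:GU = 48 / 67

0.7164


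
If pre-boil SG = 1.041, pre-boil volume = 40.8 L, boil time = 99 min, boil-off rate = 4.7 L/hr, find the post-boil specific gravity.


V_post = V_pre − rate·(t/60);  SG_post = 1 + (SG_pre−1)·V_pre/V_post
V_post = 40.8 − 4.7·(99/60) = 33.0450
SG_post = 1 + (1.041 − 1)·40.8/33.0450

1.0506


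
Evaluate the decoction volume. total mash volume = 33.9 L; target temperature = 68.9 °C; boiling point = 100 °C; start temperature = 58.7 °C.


V_dec = V_total·(T_target − T_start)/(T_boil − T_start)
V_dec = 33.9·(68.9 − 58.7)/(100 − 58.7)

8.3724 L


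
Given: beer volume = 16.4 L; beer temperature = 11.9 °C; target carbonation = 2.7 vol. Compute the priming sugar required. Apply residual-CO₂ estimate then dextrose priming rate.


residual = 14.695·(0.01821 + 0.09011·e^(−0.04·T));  sugar = (target − residual)·4.0·V
residual = 14.695·(0.01821 + 0.09011·e^(−0.04·11.9)) = 1.0903
sugar = (2.7 − 1.0903)·4.0·16.4

105.5995 g


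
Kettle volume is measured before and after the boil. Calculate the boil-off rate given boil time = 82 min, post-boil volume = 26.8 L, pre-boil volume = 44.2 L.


rate = (V_pre − V_post) / (t_min/60)
rate = (44.2 − 26.8) / (82/60)

12.7317 L/hr


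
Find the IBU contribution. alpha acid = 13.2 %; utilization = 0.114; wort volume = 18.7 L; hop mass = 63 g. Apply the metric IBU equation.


IBU = (α/100)·mass·U·1000 / V
IBU = (13.2/100)·63·0.114·1000 / 18.7

50.6965 IBU


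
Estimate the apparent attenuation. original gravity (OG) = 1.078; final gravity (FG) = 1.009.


AA = (OG − FG)/(OG − 1) · 100
AA = (1.078 − 1.009)/(1.078 − 1) · 100

88.4615 %


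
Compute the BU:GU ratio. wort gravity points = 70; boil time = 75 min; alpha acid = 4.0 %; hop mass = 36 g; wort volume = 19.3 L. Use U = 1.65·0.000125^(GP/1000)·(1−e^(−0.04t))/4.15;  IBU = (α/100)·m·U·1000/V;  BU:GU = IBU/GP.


U = 1.65·0.000125^(70/1000)·(1−e^(−0.04·75))/4.15 = 0.2014
IBU = (4.0/100)·36·0.2014·1000/19.3 = 15.0261
BU:GU = 15.0261/70

0.2147


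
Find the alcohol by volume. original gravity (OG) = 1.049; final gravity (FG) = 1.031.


ABV = (OG − FG) · 131.25
ABV = (1.049 − 1.031) · 131.25

2.3625 % ABV


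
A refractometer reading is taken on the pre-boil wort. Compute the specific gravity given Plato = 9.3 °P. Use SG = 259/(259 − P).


SG = 259/(259 − 9.3)

1.0372


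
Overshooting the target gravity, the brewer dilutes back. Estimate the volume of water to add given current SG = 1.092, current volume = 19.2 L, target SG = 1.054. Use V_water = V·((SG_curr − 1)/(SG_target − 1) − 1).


V_water = 19.2·((1.092 − 1)/(1.054 − 1) − 1)

13.5111 L


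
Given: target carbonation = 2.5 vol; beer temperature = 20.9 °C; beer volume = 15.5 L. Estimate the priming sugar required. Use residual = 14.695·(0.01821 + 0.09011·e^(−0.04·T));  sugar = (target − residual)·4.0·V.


residual = 14.695·(0.01821 + 0.09011·e^(−0.04·20.9)) = 0.8415
sugar = (2.5 − 0.8415)·4.0·15.5

102.8243 g


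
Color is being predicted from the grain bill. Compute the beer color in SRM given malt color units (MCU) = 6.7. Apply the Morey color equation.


SRM = 1.4922 · MCU^0.6859
SRM = 1.4922 · 6.7^0.6859

5.5009 SRM


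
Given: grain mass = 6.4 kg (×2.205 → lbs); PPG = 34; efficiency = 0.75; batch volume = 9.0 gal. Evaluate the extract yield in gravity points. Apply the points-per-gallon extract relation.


points = lbs × PPG × eff / vol
lbs = 6.4 × 2.205 = 14.1120
points = 14.1120 × 34 × 0.75 / 9.0

39.9840 points


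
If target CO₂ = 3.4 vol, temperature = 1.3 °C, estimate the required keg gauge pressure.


psi = vols/(0.01821 + 0.09011·e^(−0.04·T)) − 14.695
psi = 3.4/(0.01821 + 0.09011·e^(−0.04·1.3)) − 14.695

18.0748 psi


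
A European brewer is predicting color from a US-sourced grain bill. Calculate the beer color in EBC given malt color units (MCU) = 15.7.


SRM = 1.4922·MCU^0.6859;  EBC = SRM·1.97
SRM = 1.4922·15.7^0.6859 = 9.8649
EBC = 9.8649·1.97

19.4339 EBC


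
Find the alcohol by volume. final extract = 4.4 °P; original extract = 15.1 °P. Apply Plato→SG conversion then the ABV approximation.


SG = 259/(259 − P);  ABV = (OG − FG)·131.25
OG = 259/(259 − 15.1) = 1.0619
FG = 259/(259 − 4.4) = 1.0173
ABV = (1.0619 − 1.0173)·131.25

5.8575 % ABV


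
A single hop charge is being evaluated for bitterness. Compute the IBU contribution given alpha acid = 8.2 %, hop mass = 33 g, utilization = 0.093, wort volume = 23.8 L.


IBU = (α/100)·mass·U·1000 / V
IBU = (8.2/100)·33·0.093·1000 / 23.8

10.5739 IBU


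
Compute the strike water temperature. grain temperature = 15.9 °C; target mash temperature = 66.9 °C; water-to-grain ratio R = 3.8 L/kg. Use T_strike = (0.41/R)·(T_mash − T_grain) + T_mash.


T_strike = (0.41/3.8)·(66.9 − 15.9) + 66.9

72.4026 °C


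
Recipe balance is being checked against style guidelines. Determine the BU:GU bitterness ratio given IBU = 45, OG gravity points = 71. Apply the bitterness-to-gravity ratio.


BU:GU = IBU / OG_points
BU:GU = 45 / 71

0.6338


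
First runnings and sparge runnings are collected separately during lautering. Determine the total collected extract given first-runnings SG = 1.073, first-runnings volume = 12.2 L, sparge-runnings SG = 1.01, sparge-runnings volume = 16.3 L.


total = Σ (SG_i − 1)·1000·V_i
first = (1.073 − 1)·1000·12.2 = 890.6000
sparge = (1.01 − 1)·1000·16.3 = 163.0000
total = 890.6000 + 163.0000

1053.6000 gravity·L


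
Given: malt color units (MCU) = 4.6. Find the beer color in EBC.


SRM = 1.4922·MCU^0.6859;  EBC = SRM·1.97
SRM = 1.4922·4.6^0.6859 = 4.2502
EBC = 4.2502·1.97

8.3730 EBC


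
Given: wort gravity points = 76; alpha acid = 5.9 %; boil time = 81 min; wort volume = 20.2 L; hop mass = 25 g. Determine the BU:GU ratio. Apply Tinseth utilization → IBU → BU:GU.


U = 1.65·0.000125^(GP/1000)·(1−e^(−0.04t))/4.15;  IBU = (α/100)·m·U·1000/V;  BU:GU = IBU/GP
U = 1.65·0.000125^(76/1000)·(1−e^(−0.04·81))/4.15 = 0.1930
IBU = (5.9/100)·25·0.1930·1000/20.2 = 14.0894
BU:GU = 14.0894/76

0.1854


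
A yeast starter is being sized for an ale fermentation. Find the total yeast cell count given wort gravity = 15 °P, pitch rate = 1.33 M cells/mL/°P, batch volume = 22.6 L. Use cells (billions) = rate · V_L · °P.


cells = 1.33 · 22.6 · 15

450.8700 billion cells


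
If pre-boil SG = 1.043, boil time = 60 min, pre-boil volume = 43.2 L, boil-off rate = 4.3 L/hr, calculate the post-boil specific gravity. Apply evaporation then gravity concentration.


V_post = V_pre − rate·(t/60);  SG_post = 1 + (SG_pre−1)·V_pre/V_post
V_post = 43.2 − 4.3·(60/60) = 38.9000
SG_post = 1 + (1.043 − 1)·43.2/38.9000

1.0478


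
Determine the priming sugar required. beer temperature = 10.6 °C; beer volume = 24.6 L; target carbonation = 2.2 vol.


residual = 14.695·(0.01821 + 0.09011·e^(−0.04·T));  sugar = (target − residual)·4.0·V
residual = 14.695·(0.01821 + 0.09011·e^(−0.04·10.6)) = 1.1342
sugar = (2.2 − 1.1342)·4.0·24.6

104.8784 g


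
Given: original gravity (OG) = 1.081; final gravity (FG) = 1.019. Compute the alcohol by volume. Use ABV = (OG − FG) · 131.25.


ABV = (1.081 − 1.019) · 131.25

8.1375 % ABV


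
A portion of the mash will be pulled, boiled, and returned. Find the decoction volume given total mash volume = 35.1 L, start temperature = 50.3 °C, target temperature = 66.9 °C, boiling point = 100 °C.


V_dec = V_total·(T_target − T_start)/(T_boil − T_start)
V_dec = 35.1·(66.9 − 50.3)/(100 − 50.3)

11.7235 L


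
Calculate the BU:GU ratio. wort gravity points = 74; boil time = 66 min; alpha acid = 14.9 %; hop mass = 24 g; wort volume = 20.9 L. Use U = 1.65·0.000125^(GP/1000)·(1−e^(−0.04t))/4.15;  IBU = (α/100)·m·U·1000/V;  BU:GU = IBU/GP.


U = 1.65·0.000125^(74/1000)·(1−e^(−0.04·66))/4.15 = 0.1899
IBU = (14.9/100)·24·0.1899·1000/20.9 = 32.4867
BU:GU = 32.4867/74

0.4390


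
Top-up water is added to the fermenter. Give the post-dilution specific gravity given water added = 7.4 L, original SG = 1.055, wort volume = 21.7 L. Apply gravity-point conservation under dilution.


SG_new = 1 + (SG_old − 1)·V_old/(V_old + V_water)
pts = (1.055 − 1)·1000·21.7/(21.7 + 7.4) = 41.0137
SG_new = 1 + 41.0137/1000

1.0410


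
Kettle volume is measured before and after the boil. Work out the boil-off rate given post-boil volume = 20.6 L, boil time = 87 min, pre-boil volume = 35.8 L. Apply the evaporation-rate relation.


rate = (V_pre − V_post) / (t_min/60)
rate = (35.8 − 20.6) / (87/60)

10.4828 L/hr


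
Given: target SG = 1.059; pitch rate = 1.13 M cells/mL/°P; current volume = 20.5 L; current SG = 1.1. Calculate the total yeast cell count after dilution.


V_w = V·((SG_c−1)/(SG_t−1)−1);  °P = 259 − 259/SG_t;  cells = rate·(V+V_w)·°P
V_w = 20.5·((1.1−1)/(1.059−1)−1) = 14.2458
V_final = 20.5 + 14.2458 = 34.7458
°P = 259 − 259/1.059 = 14.4297
cells = 1.13·34.7458·14.4297

566.5472 billion cells


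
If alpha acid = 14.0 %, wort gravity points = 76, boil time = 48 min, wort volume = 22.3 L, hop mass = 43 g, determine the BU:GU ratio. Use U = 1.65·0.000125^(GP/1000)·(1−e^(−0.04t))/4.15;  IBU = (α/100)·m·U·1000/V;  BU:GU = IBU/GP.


U = 1.65·0.000125^(76/1000)·(1−e^(−0.04·48))/4.15 = 0.1714
IBU = (14.0/100)·43·0.1714·1000/22.3 = 46.2638
BU:GU = 46.2638/76

0.6087


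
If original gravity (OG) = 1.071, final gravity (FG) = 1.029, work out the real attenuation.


AA = (OG−FG)/(OG−1)·100;  RA = AA·0.8192
AA = (1.071 − 1.029)/(1.071 − 1)·100 = 59.1549
RA = 59.1549·0.8192

48.4597 %


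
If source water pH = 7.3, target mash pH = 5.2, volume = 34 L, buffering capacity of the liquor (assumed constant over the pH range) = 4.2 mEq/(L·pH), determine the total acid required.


acid = buffering capacity · (pH_source − pH_target) · V
acid = 4.2 · (7.3 − 5.2) · 34

299.8800 mEq


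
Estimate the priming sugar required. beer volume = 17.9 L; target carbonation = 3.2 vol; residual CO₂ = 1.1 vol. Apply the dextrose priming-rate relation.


sugar = (target − residual)·4.0·V
sugar = (3.2 − 1.1)·4.0·17.9

150.3600 g


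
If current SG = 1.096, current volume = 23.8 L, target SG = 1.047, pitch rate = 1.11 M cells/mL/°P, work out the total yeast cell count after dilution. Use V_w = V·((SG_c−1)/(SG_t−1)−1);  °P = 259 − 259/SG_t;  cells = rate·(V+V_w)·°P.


V_w = 23.8·((1.096−1)/(1.047−1)−1) = 24.8128
V_final = 23.8 + 24.8128 = 48.6128
°P = 259 − 259/1.047 = 11.6266
cells = 1.11·48.6128·11.6266

627.3707 billion cells


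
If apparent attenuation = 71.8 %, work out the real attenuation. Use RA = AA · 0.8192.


RA = 71.8 · 0.8192

58.8186 %


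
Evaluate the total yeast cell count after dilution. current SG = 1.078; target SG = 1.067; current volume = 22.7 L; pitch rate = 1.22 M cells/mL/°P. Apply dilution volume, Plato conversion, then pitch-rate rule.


V_w = V·((SG_c−1)/(SG_t−1)−1);  °P = 259 − 259/SG_t;  cells = rate·(V+V_w)·°P
V_w = 22.7·((1.078−1)/(1.067−1)−1) = 3.7269
V_final = 22.7 + 3.7269 = 26.4269
°P = 259 − 259/1.067 = 16.2634
cells = 1.22·26.4269·16.2634

524.3432 billion cells


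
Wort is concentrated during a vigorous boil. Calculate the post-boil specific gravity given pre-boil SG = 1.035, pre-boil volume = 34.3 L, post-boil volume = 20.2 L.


SG_post = 1 + (SG_pre − 1)·V_pre/V_post
pts_pre = (1.035 − 1)·1000 = 35.0000
pts_post = 35.0000·34.3/20.2 = 59.4307
SG_post = 1 + 59.4307/1000

1.0594


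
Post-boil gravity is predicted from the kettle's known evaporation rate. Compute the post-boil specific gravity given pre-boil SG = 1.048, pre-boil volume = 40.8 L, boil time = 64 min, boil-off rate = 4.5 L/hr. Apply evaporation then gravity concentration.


V_post = V_pre − rate·(t/60);  SG_post = 1 + (SG_pre−1)·V_pre/V_post
V_post = 40.8 − 4.5·(64/60) = 36.0000
SG_post = 1 + (1.048 − 1)·40.8/36.0000

1.0544


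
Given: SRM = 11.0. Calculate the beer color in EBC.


EBC = SRM · 1.97
EBC = 11.0 · 1.97

21.6700 EBC


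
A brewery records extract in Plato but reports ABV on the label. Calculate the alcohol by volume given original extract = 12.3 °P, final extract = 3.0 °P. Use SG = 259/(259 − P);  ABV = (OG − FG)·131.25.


OG = 259/(259 − 12.3) = 1.0499
FG = 259/(259 − 3.0) = 1.0117
ABV = (1.0499 − 1.0117)·131.25

5.0058 % ABV


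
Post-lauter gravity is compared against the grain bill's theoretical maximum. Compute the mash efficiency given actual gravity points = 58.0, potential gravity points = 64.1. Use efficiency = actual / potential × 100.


efficiency = 58.0 / 64.1 × 100

90.4836 %


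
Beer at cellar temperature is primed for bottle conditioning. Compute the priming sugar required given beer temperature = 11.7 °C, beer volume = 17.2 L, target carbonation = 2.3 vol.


residual = 14.695·(0.01821 + 0.09011·e^(−0.04·T));  sugar = (target − residual)·4.0·V
residual = 14.695·(0.01821 + 0.09011·e^(−0.04·11.7)) = 1.0969
sugar = (2.3 − 1.0969)·4.0·17.2

82.7760 g


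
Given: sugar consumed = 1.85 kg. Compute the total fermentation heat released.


Q = m_sugar · 590 kJ/kg
Q = 1.85 · 590

1091.5000 kJ


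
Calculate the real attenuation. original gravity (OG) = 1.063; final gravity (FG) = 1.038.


AA = (OG−FG)/(OG−1)·100;  RA = AA·0.8192
AA = (1.063 − 1.038)/(1.063 − 1)·100 = 39.6825
RA = 39.6825·0.8192

32.5079 %


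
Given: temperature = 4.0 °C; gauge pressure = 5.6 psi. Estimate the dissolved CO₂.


vols = (P + 14.695)·(0.01821 + 0.09011·e^(−0.04·T))
vols = (5.6 + 14.695)·(0.01821 + 0.09011·e^(−0.04·4.0))

1.9280 volumes


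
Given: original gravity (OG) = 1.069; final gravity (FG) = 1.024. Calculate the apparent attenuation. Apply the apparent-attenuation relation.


AA = (OG − FG)/(OG − 1) · 100
AA = (1.069 − 1.024)/(1.069 − 1) · 100

65.2174 %


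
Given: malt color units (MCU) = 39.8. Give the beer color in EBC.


SRM = 1.4922·MCU^0.6859;  EBC = SRM·1.97
SRM = 1.4922·39.8^0.6859 = 18.6718
EBC = 18.6718·1.97

36.7835 EBC


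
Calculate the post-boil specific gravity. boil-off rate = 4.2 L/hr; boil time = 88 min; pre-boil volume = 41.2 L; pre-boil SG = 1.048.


V_post = V_pre − rate·(t/60);  SG_post = 1 + (SG_pre−1)·V_pre/V_post
V_post = 41.2 − 4.2·(88/60) = 35.0400
SG_post = 1 + (1.048 − 1)·41.2/35.0400

1.0564


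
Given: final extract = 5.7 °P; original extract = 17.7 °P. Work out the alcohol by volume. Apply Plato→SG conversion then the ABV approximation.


SG = 259/(259 − P);  ABV = (OG − FG)·131.25
OG = 259/(259 − 17.7) = 1.0734
FG = 259/(259 − 5.7) = 1.0225
ABV = (1.0734 − 1.0225)·131.25

6.6740 % ABV


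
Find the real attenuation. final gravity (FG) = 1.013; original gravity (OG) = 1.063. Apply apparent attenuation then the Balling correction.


AA = (OG−FG)/(OG−1)·100;  RA = AA·0.8192
AA = (1.063 − 1.013)/(1.063 − 1)·100 = 79.3651
RA = 79.3651·0.8192

65.0159 %


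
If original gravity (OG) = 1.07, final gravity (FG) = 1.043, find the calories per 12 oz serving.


ABW = (OG−FG)·131.25·0.79/FG;  °P = 259 − 259/SG (for OG→OE and FG→AE);  RE = 0.1808·OE + 0.8192·AE;  Cal = (6.9·ABW + 4·(RE−0.1))·FG·3.55
ABW = (1.07 − 1.043)·131.25·0.79/1.043 = 2.6841
OE = 259 − 259/1.07 = 16.9439 °P
AE = 259 − 259/1.043 = 10.6779 °P
RE = 0.1808·16.9439 + 0.8192·10.6779 = 11.8108 °P
Cal = (6.9·2.6841 + 4·(11.8108−0.1))·1.043·3.55

242.0186 kcal


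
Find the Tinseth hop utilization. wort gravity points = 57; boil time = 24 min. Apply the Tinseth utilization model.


U = 1.65·0.000125^(GP/1000) · (1 − e^(−0.04·t))/4.15
bigness = 1.65·0.000125^(57/1000) = 0.9886
boil_factor = (1 − e^(−0.04·24))/4.15 = 0.1487
U = 0.9886 · 0.1487

0.1470


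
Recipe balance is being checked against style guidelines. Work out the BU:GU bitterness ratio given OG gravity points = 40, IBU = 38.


BU:GU = IBU / OG_points
BU:GU = 38 / 40

0.9500


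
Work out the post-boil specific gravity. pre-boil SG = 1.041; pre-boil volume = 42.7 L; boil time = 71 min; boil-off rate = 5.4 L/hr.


V_post = V_pre − rate·(t/60);  SG_post = 1 + (SG_pre−1)·V_pre/V_post
V_post = 42.7 − 5.4·(71/60) = 36.3100
SG_post = 1 + (1.041 − 1)·42.7/36.3100

1.0482


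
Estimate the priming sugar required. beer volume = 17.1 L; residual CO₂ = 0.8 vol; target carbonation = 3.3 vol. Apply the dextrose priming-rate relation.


sugar = (target − residual)·4.0·V
sugar = (3.3 − 0.8)·4.0·17.1

171.0000 g


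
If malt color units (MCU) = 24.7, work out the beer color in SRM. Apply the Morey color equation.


SRM = 1.4922 · MCU^0.6859
SRM = 1.4922 · 24.7^0.6859

13.4610 SRM


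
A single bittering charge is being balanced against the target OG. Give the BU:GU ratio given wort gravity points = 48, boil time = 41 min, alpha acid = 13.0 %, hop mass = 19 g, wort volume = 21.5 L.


U = 1.65·0.000125^(GP/1000)·(1−e^(−0.04t))/4.15;  IBU = (α/100)·m·U·1000/V;  BU:GU = IBU/GP
U = 1.65·0.000125^(48/1000)·(1−e^(−0.04·41))/4.15 = 0.2082
IBU = (13.0/100)·19·0.2082·1000/21.5 = 23.9162
BU:GU = 23.9162/48

0.4983


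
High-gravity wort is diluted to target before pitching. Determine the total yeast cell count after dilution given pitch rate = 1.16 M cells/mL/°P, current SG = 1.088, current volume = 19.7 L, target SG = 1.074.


V_w = V·((SG_c−1)/(SG_t−1)−1);  °P = 259 − 259/SG_t;  cells = rate·(V+V_w)·°P
V_w = 19.7·((1.088−1)/(1.074−1)−1) = 3.7270
V_final = 19.7 + 3.7270 = 23.4270
°P = 259 − 259/1.074 = 17.8454
cells = 1.16·23.4270·17.8454

484.9560 billion cells


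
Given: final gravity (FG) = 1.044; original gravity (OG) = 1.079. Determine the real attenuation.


AA = (OG−FG)/(OG−1)·100;  RA = AA·0.8192
AA = (1.079 − 1.044)/(1.079 − 1)·100 = 44.3038
RA = 44.3038·0.8192

36.2937 %


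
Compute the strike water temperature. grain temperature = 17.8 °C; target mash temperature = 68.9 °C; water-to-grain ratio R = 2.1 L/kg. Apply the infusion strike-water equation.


T_strike = (0.41/R)·(T_mash − T_grain) + T_mash
T_strike = (0.41/2.1)·(68.9 − 17.8) + 68.9

78.8767 °C


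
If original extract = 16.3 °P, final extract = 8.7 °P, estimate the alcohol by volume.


SG = 259/(259 − P);  ABV = (OG − FG)·131.25
OG = 259/(259 − 16.3) = 1.0672
FG = 259/(259 − 8.7) = 1.0348
ABV = (1.0672 − 1.0348)·131.25

4.2529 % ABV


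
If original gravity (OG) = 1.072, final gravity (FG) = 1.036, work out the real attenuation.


AA = (OG−FG)/(OG−1)·100;  RA = AA·0.8192
AA = (1.072 − 1.036)/(1.072 − 1)·100 = 50.0000
RA = 50.0000·0.8192

40.9600 %


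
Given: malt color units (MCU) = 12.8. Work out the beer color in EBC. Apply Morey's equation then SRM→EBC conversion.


SRM = 1.4922·MCU^0.6859;  EBC = SRM·1.97
SRM = 1.4922·12.8^0.6859 = 8.5756
EBC = 8.5756·1.97

16.8938 EBC


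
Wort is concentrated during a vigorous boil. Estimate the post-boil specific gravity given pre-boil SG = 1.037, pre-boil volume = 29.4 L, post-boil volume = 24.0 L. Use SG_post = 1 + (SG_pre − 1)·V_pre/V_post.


pts_pre = (1.037 − 1)·1000 = 37.0000
pts_post = 37.0000·29.4/24.0 = 45.3250
SG_post = 1 + 45.3250/1000

1.0453


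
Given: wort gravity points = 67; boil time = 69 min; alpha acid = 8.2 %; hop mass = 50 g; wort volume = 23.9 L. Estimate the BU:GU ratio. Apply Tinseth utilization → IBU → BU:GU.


U = 1.65·0.000125^(GP/1000)·(1−e^(−0.04t))/4.15;  IBU = (α/100)·m·U·1000/V;  BU:GU = IBU/GP
U = 1.65·0.000125^(67/1000)·(1−e^(−0.04·69))/4.15 = 0.2040
IBU = (8.2/100)·50·0.2040·1000/23.9 = 34.9880
BU:GU = 34.9880/67

0.5222


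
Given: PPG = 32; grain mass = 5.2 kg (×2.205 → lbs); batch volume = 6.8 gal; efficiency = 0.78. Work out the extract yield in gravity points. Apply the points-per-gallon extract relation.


points = lbs × PPG × eff / vol
lbs = 5.2 × 2.205 = 11.4660
points = 11.4660 × 32 × 0.78 / 6.8

42.0870 points


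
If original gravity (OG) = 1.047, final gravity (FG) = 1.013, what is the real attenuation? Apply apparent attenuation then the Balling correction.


AA = (OG−FG)/(OG−1)·100;  RA = AA·0.8192
AA = (1.047 − 1.013)/(1.047 − 1)·100 = 72.3404
RA = 72.3404·0.8192

59.2613 %


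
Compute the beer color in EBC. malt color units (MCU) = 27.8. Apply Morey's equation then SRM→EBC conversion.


SRM = 1.4922·MCU^0.6859;  EBC = SRM·1.97
SRM = 1.4922·27.8^0.6859 = 14.5981
EBC = 14.5981·1.97

28.7583 EBC


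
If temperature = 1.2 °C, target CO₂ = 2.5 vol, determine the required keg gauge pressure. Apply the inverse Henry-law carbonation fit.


psi = vols/(0.01821 + 0.09011·e^(−0.04·T)) − 14.695
psi = 2.5/(0.01821 + 0.09011·e^(−0.04·1.2)) − 14.695

9.3211 psi


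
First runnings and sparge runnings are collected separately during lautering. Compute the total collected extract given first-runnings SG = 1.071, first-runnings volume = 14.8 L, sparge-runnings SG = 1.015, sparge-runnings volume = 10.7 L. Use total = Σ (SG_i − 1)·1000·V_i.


first = (1.071 − 1)·1000·14.8 = 1050.8000
sparge = (1.015 − 1)·1000·10.7 = 160.5000
total = 1050.8000 + 160.5000

1211.3000 gravity·L


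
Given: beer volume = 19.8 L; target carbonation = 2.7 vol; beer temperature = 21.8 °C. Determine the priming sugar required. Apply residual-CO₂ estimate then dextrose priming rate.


residual = 14.695·(0.01821 + 0.09011·e^(−0.04·T));  sugar = (target − residual)·4.0·V
residual = 14.695·(0.01821 + 0.09011·e^(−0.04·21.8)) = 0.8212
sugar = (2.7 − 0.8212)·4.0·19.8

148.7971 g


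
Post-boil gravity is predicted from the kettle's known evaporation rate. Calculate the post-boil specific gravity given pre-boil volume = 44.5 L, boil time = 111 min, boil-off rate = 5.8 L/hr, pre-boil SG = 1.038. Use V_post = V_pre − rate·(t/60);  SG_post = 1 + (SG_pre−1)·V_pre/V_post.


V_post = 44.5 − 5.8·(111/60) = 33.7700
SG_post = 1 + (1.038 − 1)·44.5/33.7700

1.0501


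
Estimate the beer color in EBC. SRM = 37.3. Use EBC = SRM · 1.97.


EBC = 37.3 · 1.97

73.4810 EBC


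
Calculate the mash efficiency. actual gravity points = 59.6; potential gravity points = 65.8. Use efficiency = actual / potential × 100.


efficiency = 59.6 / 65.8 × 100

90.5775 %


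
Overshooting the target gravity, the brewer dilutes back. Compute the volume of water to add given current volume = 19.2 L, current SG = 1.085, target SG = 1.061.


V_water = V·((SG_curr − 1)/(SG_target − 1) − 1)
V_water = 19.2·((1.085 − 1)/(1.061 − 1) − 1)

7.5541 L


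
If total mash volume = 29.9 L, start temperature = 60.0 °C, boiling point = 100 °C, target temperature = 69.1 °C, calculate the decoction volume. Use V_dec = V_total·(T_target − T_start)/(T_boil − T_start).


V_dec = 29.9·(69.1 − 60.0)/(100 − 60.0)

6.8022 L


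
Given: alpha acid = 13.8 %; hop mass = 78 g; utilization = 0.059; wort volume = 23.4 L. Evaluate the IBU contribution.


IBU = (α/100)·mass·U·1000 / V
IBU = (13.8/100)·78·0.059·1000 / 23.4

27.1400 IBU


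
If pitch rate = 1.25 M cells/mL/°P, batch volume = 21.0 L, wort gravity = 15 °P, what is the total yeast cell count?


cells (billions) = rate · V_L · °P
cells = 1.25 · 21.0 · 15

393.7500 billion cells


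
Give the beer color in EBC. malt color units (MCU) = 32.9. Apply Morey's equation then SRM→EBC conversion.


SRM = 1.4922·MCU^0.6859;  EBC = SRM·1.97
SRM = 1.4922·32.9^0.6859 = 16.3860
EBC = 16.3860·1.97

32.2803 EBC


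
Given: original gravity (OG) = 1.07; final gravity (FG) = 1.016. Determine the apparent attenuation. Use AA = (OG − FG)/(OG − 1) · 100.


AA = (1.07 − 1.016)/(1.07 − 1) · 100

77.1429 %


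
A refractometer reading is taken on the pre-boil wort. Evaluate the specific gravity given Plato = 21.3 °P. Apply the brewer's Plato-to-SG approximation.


SG = 259/(259 − P)
SG = 259/(259 − 21.3)

1.0896


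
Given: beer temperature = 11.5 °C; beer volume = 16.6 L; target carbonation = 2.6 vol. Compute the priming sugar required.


residual = 14.695·(0.01821 + 0.09011·e^(−0.04·T));  sugar = (target − residual)·4.0·V
residual = 14.695·(0.01821 + 0.09011·e^(−0.04·11.5)) = 1.1035
sugar = (2.6 − 1.1035)·4.0·16.6

99.3662 g


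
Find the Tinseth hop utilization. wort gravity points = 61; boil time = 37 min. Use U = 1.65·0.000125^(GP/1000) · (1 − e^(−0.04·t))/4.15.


bigness = 1.65·0.000125^(61/1000) = 0.9537
boil_factor = (1 − e^(−0.04·37))/4.15 = 0.1861
U = 0.9537 · 0.1861

0.1775


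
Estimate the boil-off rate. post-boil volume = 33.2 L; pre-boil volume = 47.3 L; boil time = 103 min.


rate = (V_pre − V_post) / (t_min/60)
rate = (47.3 − 33.2) / (103/60)

8.2136 L/hr


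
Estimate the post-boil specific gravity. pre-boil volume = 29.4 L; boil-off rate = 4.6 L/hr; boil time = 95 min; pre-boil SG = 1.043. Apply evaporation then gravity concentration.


V_post = V_pre − rate·(t/60);  SG_post = 1 + (SG_pre−1)·V_pre/V_post
V_post = 29.4 − 4.6·(95/60) = 22.1167
SG_post = 1 + (1.043 − 1)·29.4/22.1167

1.0572
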